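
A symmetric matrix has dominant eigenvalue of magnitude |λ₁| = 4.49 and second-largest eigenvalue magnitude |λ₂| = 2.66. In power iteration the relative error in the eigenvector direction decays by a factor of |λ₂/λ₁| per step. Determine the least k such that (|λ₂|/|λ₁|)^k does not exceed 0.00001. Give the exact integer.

22

|λ₂/λ₁| = 2.66/4.49 = 0.59243
Need k ≥ ln(0.00001) / ln(0.59243) = -11.5129 / -0.5235 ≈ 21.991
Smallest integer k satisfying the bound: 22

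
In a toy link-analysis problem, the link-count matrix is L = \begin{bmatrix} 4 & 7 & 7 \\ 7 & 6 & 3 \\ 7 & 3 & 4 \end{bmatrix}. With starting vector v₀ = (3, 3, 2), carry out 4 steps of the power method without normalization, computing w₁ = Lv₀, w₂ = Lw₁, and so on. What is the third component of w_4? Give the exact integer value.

161124

w1 = Lv₀ = (47, 45, 38)
w2 = Lw1 = (769, 713, 616)
w3 = Lw2 = (12379, 11509, 9986)
w4 = Lw3 = (199981, 185665, 161124)
The requested component of w4 is 161124.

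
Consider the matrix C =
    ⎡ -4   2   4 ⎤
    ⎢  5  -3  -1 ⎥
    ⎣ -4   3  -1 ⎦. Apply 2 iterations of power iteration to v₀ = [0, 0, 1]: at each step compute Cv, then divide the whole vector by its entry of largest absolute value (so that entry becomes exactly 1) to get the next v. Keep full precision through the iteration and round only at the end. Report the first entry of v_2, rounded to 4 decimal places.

-0.9167

Cv0 = (4.00000, -1.00000, -1.00000); divide by 4.00000 → v1 = (1.00000, -0.25000, -0.25000)
Cv1 = (-5.50000, 6.00000, -4.50000); divide by 6.00000 → v2 = (-0.91667, 1.00000, -0.75000)
Requested entry of v2: -22/24 = -0.9167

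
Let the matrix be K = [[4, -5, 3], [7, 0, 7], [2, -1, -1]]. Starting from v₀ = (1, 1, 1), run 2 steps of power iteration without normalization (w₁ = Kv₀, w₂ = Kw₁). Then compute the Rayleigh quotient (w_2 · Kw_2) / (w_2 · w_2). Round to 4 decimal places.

w1 = Kv₀ = (2, 14, 0)
w2 = Kw1 = (-62, 14, -10)
Kw2 = (-348, -504, -128)
w2·Kw2 = (-62)·(-348) + 14·(-504) + (-10)·(-128) = 15800; w2·w2 = (-62)·(-62) + 14·14 + (-10)·(-10) = 4140
λ ≈ 15800/4140 = 3.8164

λ ≈ 3.8164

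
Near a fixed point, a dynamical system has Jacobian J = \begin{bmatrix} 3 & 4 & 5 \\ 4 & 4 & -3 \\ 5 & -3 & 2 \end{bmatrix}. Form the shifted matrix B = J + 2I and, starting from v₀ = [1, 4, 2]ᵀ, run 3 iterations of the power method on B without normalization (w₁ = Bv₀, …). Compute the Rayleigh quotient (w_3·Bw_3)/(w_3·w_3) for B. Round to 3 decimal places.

B = J + 2I has rows (5, 4, 5); (4, 6, -3); (5, -3, 4)
w1 = Bv₀ = (5·1 + 4·4 + 5·2; 4·1 + 6·4 + (-3)·2; 5·1 + (-3)·4 + 4·2) = (31, 22, 1)
w2 = Bw1 = (5·31 + 4·22 + 5·1; 4·31 + 6·22 + (-3)·1; 5·31 + (-3)·22 + 4·1) = (248, 253, 93)
w3 = Bw2 = (2717, 2231, 853)
Bw3 = (26774, 21695, 10304)
w3·Bw3 = 129935815; w3·w3 = 13087059; μ ≈ 129935815/13087059 = 9.929

μ ≈ 9.929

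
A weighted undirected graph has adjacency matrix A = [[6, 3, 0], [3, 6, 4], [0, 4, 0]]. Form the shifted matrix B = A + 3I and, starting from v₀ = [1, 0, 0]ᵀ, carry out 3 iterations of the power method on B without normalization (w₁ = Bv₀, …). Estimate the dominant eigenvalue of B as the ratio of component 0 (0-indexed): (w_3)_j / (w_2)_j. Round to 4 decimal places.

10.8000

B = A + 3I has rows (9, 3, 0); (3, 9, 4); (0, 4, 3)
w1 = Bv₀ = (9·1 + 3·0 + 0·0; 3·1 + 9·0 + 4·0; 0·1 + 4·0 + 3·0) = (9, 3, 0)
w2 = Bw1 = (9·9 + 3·3 + 0·0; 3·9 + 9·3 + 4·0; 0·9 + 4·3 + 3·0) = (90, 54, 12)
w3 = Bw2 = (972, 804, 252)
Ratio: 972/90 = 10.8000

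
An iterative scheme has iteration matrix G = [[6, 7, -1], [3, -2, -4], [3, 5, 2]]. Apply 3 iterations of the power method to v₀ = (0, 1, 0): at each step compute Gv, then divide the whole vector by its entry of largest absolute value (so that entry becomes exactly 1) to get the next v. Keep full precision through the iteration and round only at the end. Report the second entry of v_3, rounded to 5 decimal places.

-0.16447

Gv0 = (7.000000, -2.000000, 5.000000); divide by 7.000000 → v1 = (1.000000, -0.285714, 0.714286)
Gv1 = (3.285714, 0.714286, 3.000000); divide by 3.285714 → v2 = (1.000000, 0.217391, 0.913043)
Gv2 = (6.608696, -1.086957, 5.913043); divide by 6.608696 → v3 = (1.000000, -0.164474, 0.894737)
Requested entry of v3: -25/152 = -0.16447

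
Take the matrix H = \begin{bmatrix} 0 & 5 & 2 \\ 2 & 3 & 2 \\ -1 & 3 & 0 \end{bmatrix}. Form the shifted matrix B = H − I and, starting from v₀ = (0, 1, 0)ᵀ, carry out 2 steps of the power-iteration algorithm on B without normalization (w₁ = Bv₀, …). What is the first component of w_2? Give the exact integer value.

11

B = H − I has rows (-1, 5, 2); (2, 2, 2); (-1, 3, -1)
w1 = Bv₀ = ((-1)·0 + 5·1 + 2·0; 2·0 + 2·1 + 2·0; (-1)·0 + 3·1 + (-1)·0) = (5, 2, 3)
w2 = Bw1 = ((-1)·5 + 5·2 + 2·3; 2·5 + 2·2 + 2·3; (-1)·5 + 3·2 + (-1)·3) = (11, 20, -2)
Requested component of w2: 11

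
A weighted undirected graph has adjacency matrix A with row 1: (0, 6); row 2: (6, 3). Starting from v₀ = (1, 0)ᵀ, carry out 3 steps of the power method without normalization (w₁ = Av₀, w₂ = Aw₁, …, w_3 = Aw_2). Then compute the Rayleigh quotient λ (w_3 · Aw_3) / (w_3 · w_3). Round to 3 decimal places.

w1 = Av₀ = (0·1 + 6·0; 6·1 + 3·0) = (0, 6)
w2 = Aw1 = (0·0 + 6·6; 6·0 + 3·6) = (36, 18)
w3 = Aw2 = (108, 270)
Aw3 = (1620, 1458)
w3·Aw3 = 108·1620 + 270·1458 = 568620; w3·w3 = 108·108 + 270·270 = 84564
λ ≈ 568620/84564 = 6.724

6.724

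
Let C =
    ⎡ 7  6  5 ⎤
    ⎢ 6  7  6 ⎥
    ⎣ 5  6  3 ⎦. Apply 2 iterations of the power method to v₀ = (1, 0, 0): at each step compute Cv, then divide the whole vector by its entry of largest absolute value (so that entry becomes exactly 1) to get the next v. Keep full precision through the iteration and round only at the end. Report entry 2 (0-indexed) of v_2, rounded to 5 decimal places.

0.75439

Cv0 = (7.000000, 6.000000, 5.000000); divide by 7.000000 → v1 = (1.000000, 0.857143, 0.714286)
Cv1 = (15.714286, 16.285714, 12.285714); divide by 16.285714 → v2 = (0.964912, 1.000000, 0.754386)
Requested entry of v2: 86/114 = 0.75439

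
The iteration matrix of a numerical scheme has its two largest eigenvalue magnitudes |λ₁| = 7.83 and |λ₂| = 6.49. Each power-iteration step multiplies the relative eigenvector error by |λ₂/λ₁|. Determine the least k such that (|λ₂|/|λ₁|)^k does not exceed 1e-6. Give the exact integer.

74

|λ₂/λ₁| = 6.49/7.83 = 0.82886
Need k ≥ ln(1e-6) / ln(0.82886) = -13.8155 / -0.1877 ≈ 73.604
Smallest integer k satisfying the bound: 74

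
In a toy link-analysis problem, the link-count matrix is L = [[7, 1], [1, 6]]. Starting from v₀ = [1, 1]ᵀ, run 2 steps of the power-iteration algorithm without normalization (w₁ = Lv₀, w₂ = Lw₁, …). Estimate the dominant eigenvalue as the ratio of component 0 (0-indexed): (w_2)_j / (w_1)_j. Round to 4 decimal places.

w1 = Lv₀ = (7·1 + 1·1; 1·1 + 6·1) = (8, 7)
w2 = Lw1 = (7·8 + 1·7; 1·8 + 6·7) = (63, 50)
Ratio at component: 63 / 8 = 7.8750

7.8750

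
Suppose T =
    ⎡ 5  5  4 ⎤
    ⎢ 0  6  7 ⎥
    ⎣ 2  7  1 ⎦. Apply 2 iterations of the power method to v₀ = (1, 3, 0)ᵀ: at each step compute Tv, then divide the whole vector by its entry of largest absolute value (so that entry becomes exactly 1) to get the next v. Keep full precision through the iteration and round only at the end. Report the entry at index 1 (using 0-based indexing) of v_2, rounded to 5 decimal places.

0.95390

Tv0 = (20.000000, 18.000000, 23.000000); divide by 23.000000 → v1 = (0.869565, 0.782609, 1.000000)
Tv1 = (12.260870, 11.695652, 8.217391); divide by 12.260870 → v2 = (1.000000, 0.953901, 0.670213)
Requested entry of v2: 269/282 = 0.95390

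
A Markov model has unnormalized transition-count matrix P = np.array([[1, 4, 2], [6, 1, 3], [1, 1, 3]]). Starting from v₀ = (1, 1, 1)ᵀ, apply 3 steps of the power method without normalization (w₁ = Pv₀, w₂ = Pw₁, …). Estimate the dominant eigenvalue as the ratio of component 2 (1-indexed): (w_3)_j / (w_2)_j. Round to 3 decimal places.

λ ≈ 7.537

w1 = Pv₀ = (7, 10, 5)
w2 = Pw1 = (57, 67, 32)
w3 = Pw2 = (389, 505, 220)
Ratio at component: 505 / 67 = 7.537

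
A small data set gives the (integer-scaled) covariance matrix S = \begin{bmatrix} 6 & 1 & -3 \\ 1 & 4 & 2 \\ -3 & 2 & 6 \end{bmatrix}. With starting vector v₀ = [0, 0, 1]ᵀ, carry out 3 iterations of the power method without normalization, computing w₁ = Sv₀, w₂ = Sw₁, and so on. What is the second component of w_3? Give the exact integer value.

132

w1 = Sv₀ = (6·0 + 1·0 + (-3)·1; 1·0 + 4·0 + 2·1; (-3)·0 + 2·0 + 6·1) = (-3, 2, 6)
w2 = Sw1 = (6·(-3) + 1·2 + (-3)·6; 1·(-3) + 4·2 + 2·6; (-3)·(-3) + 2·2 + 6·6) = (-34, 17, 49)
w3 = Sw2 = (-334, 132, 430)
The requested component of w3 is 132.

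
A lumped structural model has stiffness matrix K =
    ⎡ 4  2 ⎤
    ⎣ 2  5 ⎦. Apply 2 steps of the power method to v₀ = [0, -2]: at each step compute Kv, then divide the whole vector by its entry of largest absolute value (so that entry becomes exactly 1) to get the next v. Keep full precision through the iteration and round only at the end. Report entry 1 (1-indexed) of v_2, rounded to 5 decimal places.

0.62069

Kv0 = (-4.000000, -10.000000); divide by -10.000000 → v1 = (0.400000, 1.000000)
Kv1 = (3.600000, 5.800000); divide by 5.800000 → v2 = (0.620690, 1.000000)
Requested entry of v2: -36/-58 = 0.62069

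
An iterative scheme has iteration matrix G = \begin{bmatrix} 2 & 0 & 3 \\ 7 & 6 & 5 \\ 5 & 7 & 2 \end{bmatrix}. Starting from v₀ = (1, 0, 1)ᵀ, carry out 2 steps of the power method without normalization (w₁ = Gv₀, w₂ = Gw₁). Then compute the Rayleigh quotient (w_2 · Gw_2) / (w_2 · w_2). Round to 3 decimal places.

w1 = Gv₀ = (2·1 + 0·0 + 3·1; 7·1 + 6·0 + 5·1; 5·1 + 7·0 + 2·1) = (5, 12, 7)
w2 = Gw1 = (2·5 + 0·12 + 3·7; 7·5 + 6·12 + 5·7; 5·5 + 7·12 + 2·7) = (31, 142, 123)
Gw2 = (431, 1684, 1395)
w2·Gw2 = 31·431 + 142·1684 + 123·1395 = 424074; w2·w2 = 31·31 + 142·142 + 123·123 = 36254
λ ≈ 424074/36254 = 11.697

λ ≈ 11.697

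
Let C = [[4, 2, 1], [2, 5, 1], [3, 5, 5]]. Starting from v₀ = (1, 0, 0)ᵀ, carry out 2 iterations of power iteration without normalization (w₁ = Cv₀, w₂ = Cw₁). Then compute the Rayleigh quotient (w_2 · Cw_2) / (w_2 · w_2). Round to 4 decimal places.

λ ≈ 9.0483

w1 = Cv₀ = (4·1 + 2·0 + 1·0; 2·1 + 5·0 + 1·0; 3·1 + 5·0 + 5·0) = (4, 2, 3)
w2 = Cw1 = (4·4 + 2·2 + 1·3; 2·4 + 5·2 + 1·3; 3·4 + 5·2 + 5·3) = (23, 21, 37)
Cw2 = (171, 188, 359)
w2·Cw2 = 23·171 + 21·188 + 37·359 = 21164; w2·w2 = 23·23 + 21·21 + 37·37 = 2339
λ ≈ 21164/2339 = 9.0483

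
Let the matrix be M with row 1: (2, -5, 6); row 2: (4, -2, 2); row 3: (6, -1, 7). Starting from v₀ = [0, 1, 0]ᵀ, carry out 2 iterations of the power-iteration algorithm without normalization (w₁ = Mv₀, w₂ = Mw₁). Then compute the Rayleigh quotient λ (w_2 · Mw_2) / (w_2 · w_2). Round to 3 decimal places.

w1 = Mv₀ = (2·0 + (-5)·1 + 6·0; 4·0 + (-2)·1 + 2·0; 6·0 + (-1)·1 + 7·0) = (-5, -2, -1)
w2 = Mw1 = (2·(-5) + (-5)·(-2) + 6·(-1); 4·(-5) + (-2)·(-2) + 2·(-1); 6·(-5) + (-1)·(-2) + 7·(-1)) = (-6, -18, -35)
Mw2 = (-132, -58, -263)
w2·Mw2 = (-6)·(-132) + (-18)·(-58) + (-35)·(-263) = 11041; w2·w2 = (-6)·(-6) + (-18)·(-18) + (-35)·(-35) = 1585
λ ≈ 11041/1585 = 6.966

λ ≈ 6.966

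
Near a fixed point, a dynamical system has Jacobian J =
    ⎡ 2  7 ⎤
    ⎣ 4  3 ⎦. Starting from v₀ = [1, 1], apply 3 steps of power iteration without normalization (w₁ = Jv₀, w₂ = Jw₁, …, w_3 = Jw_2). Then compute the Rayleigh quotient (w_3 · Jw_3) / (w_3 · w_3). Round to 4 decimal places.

w1 = Jv₀ = (2·1 + 7·1; 4·1 + 3·1) = (9, 7)
w2 = Jw1 = (2·9 + 7·7; 4·9 + 3·7) = (67, 57)
w3 = Jw2 = (533, 439)
Jw3 = (4139, 3449)
w3·Jw3 = 533·4139 + 439·3449 = 3720198; w3·w3 = 533·533 + 439·439 = 476810
λ ≈ 3720198/476810 = 7.8023

λ ≈ 7.8023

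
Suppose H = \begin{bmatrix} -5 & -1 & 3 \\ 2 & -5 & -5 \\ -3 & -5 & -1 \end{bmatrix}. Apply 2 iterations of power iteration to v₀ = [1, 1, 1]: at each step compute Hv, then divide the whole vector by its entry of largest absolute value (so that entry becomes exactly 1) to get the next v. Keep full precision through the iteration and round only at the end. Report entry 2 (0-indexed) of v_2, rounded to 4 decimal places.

0.7342

Hv0 = (-3.00000, -8.00000, -9.00000); divide by -9.00000 → v1 = (0.33333, 0.88889, 1.00000)
Hv1 = (0.44444, -8.77778, -6.44444); divide by -8.77778 → v2 = (-0.05063, 1.00000, 0.73418)
Requested entry of v2: 58/79 = 0.7342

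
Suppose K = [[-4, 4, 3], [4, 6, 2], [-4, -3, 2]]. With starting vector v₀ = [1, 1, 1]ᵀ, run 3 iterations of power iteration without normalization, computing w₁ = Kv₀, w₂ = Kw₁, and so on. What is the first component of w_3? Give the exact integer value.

w1 = Kv₀ = (3, 12, -5)
w2 = Kw1 = (21, 74, -58)
w3 = Kw2 = (38, 412, -422)
The requested component of w3 is 38.

38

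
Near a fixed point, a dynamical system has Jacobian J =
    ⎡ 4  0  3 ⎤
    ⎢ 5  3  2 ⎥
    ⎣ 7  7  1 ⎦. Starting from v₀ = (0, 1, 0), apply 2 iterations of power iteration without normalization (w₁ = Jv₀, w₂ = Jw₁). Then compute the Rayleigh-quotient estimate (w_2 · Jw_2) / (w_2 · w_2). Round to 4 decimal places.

w1 = Jv₀ = (4·0 + 0·1 + 3·0; 5·0 + 3·1 + 2·0; 7·0 + 7·1 + 1·0) = (0, 3, 7)
w2 = Jw1 = (4·0 + 0·3 + 3·7; 5·0 + 3·3 + 2·7; 7·0 + 7·3 + 1·7) = (21, 23, 28)
Jw2 = (168, 230, 336)
w2·Jw2 = 21·168 + 23·230 + 28·336 = 18226; w2·w2 = 21·21 + 23·23 + 28·28 = 1754
λ ≈ 18226/1754 = 10.3911

10.3911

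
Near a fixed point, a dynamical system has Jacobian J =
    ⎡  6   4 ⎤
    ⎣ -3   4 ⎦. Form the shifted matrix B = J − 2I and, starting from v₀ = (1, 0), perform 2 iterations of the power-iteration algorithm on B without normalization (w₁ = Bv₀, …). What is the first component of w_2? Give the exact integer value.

4

B = J − 2I has rows (4, 4); (-3, 2)
w1 = Bv₀ = (4·1 + 4·0; (-3)·1 + 2·0) = (4, -3)
w2 = Bw1 = (4·4 + 4·(-3); (-3)·4 + 2·(-3)) = (4, -18)
Requested component of w2: 4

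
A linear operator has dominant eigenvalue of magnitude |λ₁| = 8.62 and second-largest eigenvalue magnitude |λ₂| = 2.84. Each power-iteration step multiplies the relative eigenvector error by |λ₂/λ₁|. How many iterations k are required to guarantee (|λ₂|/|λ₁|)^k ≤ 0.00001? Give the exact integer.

11

|λ₂/λ₁| = 2.84/8.62 = 0.32947
Need k ≥ ln(0.00001) / ln(0.32947) = -11.5129 / -1.1103 ≈ 10.369
Smallest integer k satisfying the bound: 11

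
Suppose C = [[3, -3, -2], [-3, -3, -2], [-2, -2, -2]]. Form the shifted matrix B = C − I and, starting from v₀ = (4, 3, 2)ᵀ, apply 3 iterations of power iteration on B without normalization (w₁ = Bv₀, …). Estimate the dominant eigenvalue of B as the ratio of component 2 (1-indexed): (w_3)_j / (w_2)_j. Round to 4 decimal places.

B = C − I has rows (2, -3, -2); (-3, -4, -2); (-2, -2, -3)
w1 = Bv₀ = (-5, -28, -20)
w2 = Bw1 = (114, 167, 126)
w3 = Bw2 = (-525, -1262, -940)
Ratio: -1262/167 = -7.5569

-7.5569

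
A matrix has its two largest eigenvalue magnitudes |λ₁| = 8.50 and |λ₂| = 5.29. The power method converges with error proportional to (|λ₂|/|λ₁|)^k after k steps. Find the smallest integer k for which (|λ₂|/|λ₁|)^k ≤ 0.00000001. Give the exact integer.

|λ₂/λ₁| = 5.29/8.50 = 0.62235
Need k ≥ ln(0.00000001) / ln(0.62235) = -18.4207 / -0.4742 ≈ 38.842
Smallest integer k satisfying the bound: 39

39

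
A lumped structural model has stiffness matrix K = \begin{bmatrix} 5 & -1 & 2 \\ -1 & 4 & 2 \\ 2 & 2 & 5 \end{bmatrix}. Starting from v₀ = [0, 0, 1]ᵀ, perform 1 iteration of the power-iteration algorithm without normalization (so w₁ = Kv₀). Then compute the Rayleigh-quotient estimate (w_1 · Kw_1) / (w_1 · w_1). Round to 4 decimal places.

λ ≈ 7.0606

w1 = Kv₀ = (2, 2, 5)
Kw1 = (18, 16, 33)
w1·Kw1 = 2·18 + 2·16 + 5·33 = 233; w1·w1 = 2·2 + 2·2 + 5·5 = 33
λ ≈ 233/33 = 7.0606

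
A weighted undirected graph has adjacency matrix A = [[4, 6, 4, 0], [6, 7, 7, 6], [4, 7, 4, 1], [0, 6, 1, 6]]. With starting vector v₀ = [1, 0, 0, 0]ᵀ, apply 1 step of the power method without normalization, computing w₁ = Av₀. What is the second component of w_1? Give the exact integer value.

w1 = Av₀ = (4·1 + 6·0 + 4·0 + 0·0; 6·1 + 7·0 + 7·0 + 6·0; 4·1 + 7·0 + 4·0 + 1·0; 0·1 + 6·0 + 1·0 + 6·0) = (4, 6, 4, 0)
The requested component of w1 is 6.

6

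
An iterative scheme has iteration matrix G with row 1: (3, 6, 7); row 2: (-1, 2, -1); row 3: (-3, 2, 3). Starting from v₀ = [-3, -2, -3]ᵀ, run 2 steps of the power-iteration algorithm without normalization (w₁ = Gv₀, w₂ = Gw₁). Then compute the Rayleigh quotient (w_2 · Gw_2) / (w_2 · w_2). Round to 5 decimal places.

0.29081

w1 = Gv₀ = (3·(-3) + 6·(-2) + 7·(-3); (-1)·(-3) + 2·(-2) + (-1)·(-3); (-3)·(-3) + 2·(-2) + 3·(-3)) = (-42, 2, -4)
w2 = Gw1 = (3·(-42) + 6·2 + 7·(-4); (-1)·(-42) + 2·2 + (-1)·(-4); (-3)·(-42) + 2·2 + 3·(-4)) = (-142, 50, 118)
Gw2 = (700, 124, 880)
w2·Gw2 = (-142)·700 + 50·124 + 118·880 = 10640; w2·w2 = (-142)·(-142) + 50·50 + 118·118 = 36588
λ ≈ 10640/36588 = 0.29081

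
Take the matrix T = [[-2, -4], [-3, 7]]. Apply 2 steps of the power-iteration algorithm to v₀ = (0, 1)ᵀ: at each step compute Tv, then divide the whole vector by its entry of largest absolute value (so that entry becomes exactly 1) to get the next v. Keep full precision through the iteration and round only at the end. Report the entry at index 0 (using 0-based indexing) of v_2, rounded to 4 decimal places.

Tv0 = (-4.00000, 7.00000); divide by 7.00000 → v1 = (-0.57143, 1.00000)
Tv1 = (-2.85714, 8.71429); divide by 8.71429 → v2 = (-0.32787, 1.00000)
Requested entry of v2: -20/61 = -0.3279

-0.3279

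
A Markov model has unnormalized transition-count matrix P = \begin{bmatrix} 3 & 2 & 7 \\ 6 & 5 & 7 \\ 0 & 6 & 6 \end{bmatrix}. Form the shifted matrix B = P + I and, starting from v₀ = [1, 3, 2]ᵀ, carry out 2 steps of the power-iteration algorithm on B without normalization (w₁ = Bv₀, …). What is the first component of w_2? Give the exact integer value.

B = P + I has rows (4, 2, 7); (6, 6, 7); (0, 6, 7)
w1 = Bv₀ = (24, 38, 32)
w2 = Bw1 = (396, 596, 452)
Requested component of w2: 396

396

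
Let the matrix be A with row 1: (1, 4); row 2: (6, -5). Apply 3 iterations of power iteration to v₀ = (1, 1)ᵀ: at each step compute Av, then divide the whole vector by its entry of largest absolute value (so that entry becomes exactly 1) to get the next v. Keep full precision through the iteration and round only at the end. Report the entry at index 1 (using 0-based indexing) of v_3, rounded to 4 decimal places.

Av0 = (5.00000, 1.00000); divide by 5.00000 → v1 = (1.00000, 0.20000)
Av1 = (1.80000, 5.00000); divide by 5.00000 → v2 = (0.36000, 1.00000)
Av2 = (4.36000, -2.84000); divide by 4.36000 → v3 = (1.00000, -0.65138)
Requested entry of v3: -71/109 = -0.6514

-0.6514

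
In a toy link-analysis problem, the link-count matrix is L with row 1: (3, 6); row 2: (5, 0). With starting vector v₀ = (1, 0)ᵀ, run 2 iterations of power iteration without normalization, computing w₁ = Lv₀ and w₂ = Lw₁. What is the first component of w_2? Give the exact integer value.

39

w1 = Lv₀ = (3·1 + 6·0; 5·1 + 0·0) = (3, 5)
w2 = Lw1 = (3·3 + 6·5; 5·3 + 0·5) = (39, 15)
The requested component of w2 is 39.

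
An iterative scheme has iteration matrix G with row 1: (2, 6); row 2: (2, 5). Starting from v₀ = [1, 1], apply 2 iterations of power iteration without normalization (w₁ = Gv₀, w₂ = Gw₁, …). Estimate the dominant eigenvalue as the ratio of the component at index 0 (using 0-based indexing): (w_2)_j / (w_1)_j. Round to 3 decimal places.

λ ≈ 7.250

w1 = Gv₀ = (2·1 + 6·1; 2·1 + 5·1) = (8, 7)
w2 = Gw1 = (2·8 + 6·7; 2·8 + 5·7) = (58, 51)
Ratio at component: 58 / 8 = 7.250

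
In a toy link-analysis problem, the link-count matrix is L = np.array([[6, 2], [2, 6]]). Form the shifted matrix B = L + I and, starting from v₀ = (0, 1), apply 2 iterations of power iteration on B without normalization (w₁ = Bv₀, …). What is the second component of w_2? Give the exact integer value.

53

B = L + I has rows (7, 2); (2, 7)
w1 = Bv₀ = (7·0 + 2·1; 2·0 + 7·1) = (2, 7)
w2 = Bw1 = (7·2 + 2·7; 2·2 + 7·7) = (28, 53)
Requested component of w2: 53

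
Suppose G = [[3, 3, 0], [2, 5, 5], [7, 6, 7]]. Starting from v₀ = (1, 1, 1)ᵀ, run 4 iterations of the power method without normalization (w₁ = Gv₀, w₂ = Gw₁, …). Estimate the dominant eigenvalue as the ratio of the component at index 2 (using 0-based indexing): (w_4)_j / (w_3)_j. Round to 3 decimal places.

12.701

w1 = Gv₀ = (3·1 + 3·1 + 0·1; 2·1 + 5·1 + 5·1; 7·1 + 6·1 + 7·1) = (6, 12, 20)
w2 = Gw1 = (3·6 + 3·12 + 0·20; 2·6 + 5·12 + 5·20; 7·6 + 6·12 + 7·20) = (54, 172, 254)
w3 = Gw2 = (678, 2238, 3188)
w4 = Gw3 = (8748, 28486, 40490)
Ratio at component: 40490 / 3188 = 12.701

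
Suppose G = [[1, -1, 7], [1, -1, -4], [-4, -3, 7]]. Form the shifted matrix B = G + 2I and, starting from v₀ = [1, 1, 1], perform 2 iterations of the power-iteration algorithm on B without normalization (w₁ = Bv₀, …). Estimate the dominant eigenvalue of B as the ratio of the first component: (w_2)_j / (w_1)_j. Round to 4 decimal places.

B = G + 2I has rows (3, -1, 7); (1, 1, -4); (-4, -3, 9)
w1 = Bv₀ = (9, -2, 2)
w2 = Bw1 = (43, -1, -12)
Ratio: 43/9 = 4.7778

4.7778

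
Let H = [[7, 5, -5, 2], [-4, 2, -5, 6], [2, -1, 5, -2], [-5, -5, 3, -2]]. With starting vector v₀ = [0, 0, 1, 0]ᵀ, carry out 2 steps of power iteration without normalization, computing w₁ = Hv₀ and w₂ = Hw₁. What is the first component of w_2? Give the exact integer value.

w1 = Hv₀ = (7·0 + 5·0 + (-5)·1 + 2·0; (-4)·0 + 2·0 + (-5)·1 + 6·0; 2·0 + (-1)·0 + 5·1 + (-2)·0; (-5)·0 + (-5)·0 + 3·1 + (-2)·0) = (-5, -5, 5, 3)
w2 = Hw1 = (7·(-5) + 5·(-5) + (-5)·5 + 2·3; (-4)·(-5) + 2·(-5) + (-5)·5 + 6·3; 2·(-5) + (-1)·(-5) + 5·5 + (-2)·3; (-5)·(-5) + (-5)·(-5) + 3·5 + (-2)·3) = (-79, 3, 14, 59)
The requested component of w2 is -79.

-79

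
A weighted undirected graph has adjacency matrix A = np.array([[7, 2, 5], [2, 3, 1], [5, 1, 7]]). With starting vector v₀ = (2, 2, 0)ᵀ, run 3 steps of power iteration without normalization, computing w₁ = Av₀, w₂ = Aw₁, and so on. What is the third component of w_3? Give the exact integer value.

2396

w1 = Av₀ = (7·2 + 2·2 + 5·0; 2·2 + 3·2 + 1·0; 5·2 + 1·2 + 7·0) = (18, 10, 12)
w2 = Aw1 = (7·18 + 2·10 + 5·12; 2·18 + 3·10 + 1·12; 5·18 + 1·10 + 7·12) = (206, 78, 184)
w3 = Aw2 = (2518, 830, 2396)
The requested component of w3 is 2396.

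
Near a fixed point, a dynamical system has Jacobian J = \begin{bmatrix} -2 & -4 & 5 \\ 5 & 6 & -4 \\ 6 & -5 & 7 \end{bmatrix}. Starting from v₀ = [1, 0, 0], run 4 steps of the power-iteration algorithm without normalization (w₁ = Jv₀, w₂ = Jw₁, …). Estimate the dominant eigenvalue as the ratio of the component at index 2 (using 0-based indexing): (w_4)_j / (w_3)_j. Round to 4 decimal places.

w1 = Jv₀ = ((-2)·1 + (-4)·0 + 5·0; 5·1 + 6·0 + (-4)·0; 6·1 + (-5)·0 + 7·0) = (-2, 5, 6)
w2 = Jw1 = ((-2)·(-2) + (-4)·5 + 5·6; 5·(-2) + 6·5 + (-4)·6; 6·(-2) + (-5)·5 + 7·6) = (14, -4, 5)
w3 = Jw2 = (13, 26, 139)
w4 = Jw3 = (565, -335, 921)
Ratio at component: 921 / 139 = 6.6259

6.6259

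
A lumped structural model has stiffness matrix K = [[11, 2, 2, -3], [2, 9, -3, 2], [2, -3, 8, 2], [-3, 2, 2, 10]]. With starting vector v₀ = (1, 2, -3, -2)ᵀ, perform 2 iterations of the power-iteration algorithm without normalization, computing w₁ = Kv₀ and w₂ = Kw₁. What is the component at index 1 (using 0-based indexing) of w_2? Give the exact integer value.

w1 = Kv₀ = (15, 25, -32, -25)
w2 = Kw1 = (226, 301, -351, -309)
The requested component of w2 is 301.

301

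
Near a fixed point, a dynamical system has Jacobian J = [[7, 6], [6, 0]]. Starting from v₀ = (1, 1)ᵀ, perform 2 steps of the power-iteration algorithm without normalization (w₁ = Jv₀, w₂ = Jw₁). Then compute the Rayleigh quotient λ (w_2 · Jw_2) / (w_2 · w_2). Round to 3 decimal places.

10.434

w1 = Jv₀ = (7·1 + 6·1; 6·1 + 0·1) = (13, 6)
w2 = Jw1 = (7·13 + 6·6; 6·13 + 0·6) = (127, 78)
Jw2 = (1357, 762)
w2·Jw2 = 127·1357 + 78·762 = 231775; w2·w2 = 127·127 + 78·78 = 22213
λ ≈ 231775/22213 = 10.434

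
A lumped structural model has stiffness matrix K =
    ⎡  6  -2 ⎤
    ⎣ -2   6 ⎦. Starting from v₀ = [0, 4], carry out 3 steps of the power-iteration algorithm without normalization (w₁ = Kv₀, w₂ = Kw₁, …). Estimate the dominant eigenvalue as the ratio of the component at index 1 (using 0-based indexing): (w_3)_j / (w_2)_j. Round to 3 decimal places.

w1 = Kv₀ = (-8, 24)
w2 = Kw1 = (-96, 160)
w3 = Kw2 = (-896, 1152)
Ratio at component: 1152 / 160 = 7.200

7.200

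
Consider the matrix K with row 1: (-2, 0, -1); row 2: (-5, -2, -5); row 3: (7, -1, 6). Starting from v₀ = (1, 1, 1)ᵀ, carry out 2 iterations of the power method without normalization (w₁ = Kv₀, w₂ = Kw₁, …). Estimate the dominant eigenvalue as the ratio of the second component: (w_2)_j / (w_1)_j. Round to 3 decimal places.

w1 = Kv₀ = ((-2)·1 + 0·1 + (-1)·1; (-5)·1 + (-2)·1 + (-5)·1; 7·1 + (-1)·1 + 6·1) = (-3, -12, 12)
w2 = Kw1 = ((-2)·(-3) + 0·(-12) + (-1)·12; (-5)·(-3) + (-2)·(-12) + (-5)·12; 7·(-3) + (-1)·(-12) + 6·12) = (-6, -21, 63)
Ratio at component: -21 / -12 = 1.750

1.750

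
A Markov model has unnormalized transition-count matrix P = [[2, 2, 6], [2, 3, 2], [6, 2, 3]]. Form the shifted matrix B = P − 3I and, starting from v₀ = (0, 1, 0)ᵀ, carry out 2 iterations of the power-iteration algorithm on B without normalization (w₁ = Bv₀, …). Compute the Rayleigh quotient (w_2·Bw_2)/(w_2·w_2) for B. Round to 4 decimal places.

B = P − 3I has rows (-1, 2, 6); (2, 0, 2); (6, 2, 0)
w1 = Bv₀ = ((-1)·0 + 2·1 + 6·0; 2·0 + 0·1 + 2·0; 6·0 + 2·1 + 0·0) = (2, 0, 2)
w2 = Bw1 = ((-1)·2 + 2·0 + 6·2; 2·2 + 0·0 + 2·2; 6·2 + 2·0 + 0·2) = (10, 8, 12)
Bw2 = (78, 44, 76)
w2·Bw2 = 2044; w2·w2 = 308; μ ≈ 2044/308 = 6.6364

μ ≈ 6.6364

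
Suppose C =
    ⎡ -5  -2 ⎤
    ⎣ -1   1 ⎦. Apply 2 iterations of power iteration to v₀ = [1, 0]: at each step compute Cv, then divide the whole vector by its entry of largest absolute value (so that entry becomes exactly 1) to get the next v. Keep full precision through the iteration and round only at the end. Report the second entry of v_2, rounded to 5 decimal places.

0.14815

Cv0 = (-5.000000, -1.000000); divide by -5.000000 → v1 = (1.000000, 0.200000)
Cv1 = (-5.400000, -0.800000); divide by -5.400000 → v2 = (1.000000, 0.148148)
Requested entry of v2: 4/27 = 0.14815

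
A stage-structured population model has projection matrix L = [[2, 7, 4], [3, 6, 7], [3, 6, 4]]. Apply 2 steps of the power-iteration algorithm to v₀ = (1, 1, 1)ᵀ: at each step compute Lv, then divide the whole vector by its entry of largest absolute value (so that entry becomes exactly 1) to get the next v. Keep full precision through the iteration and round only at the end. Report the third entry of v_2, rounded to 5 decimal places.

Lv0 = (13.000000, 16.000000, 13.000000); divide by 16.000000 → v1 = (0.812500, 1.000000, 0.812500)
Lv1 = (11.875000, 14.125000, 11.687500); divide by 14.125000 → v2 = (0.840708, 1.000000, 0.827434)
Requested entry of v2: 187/226 = 0.82743

0.82743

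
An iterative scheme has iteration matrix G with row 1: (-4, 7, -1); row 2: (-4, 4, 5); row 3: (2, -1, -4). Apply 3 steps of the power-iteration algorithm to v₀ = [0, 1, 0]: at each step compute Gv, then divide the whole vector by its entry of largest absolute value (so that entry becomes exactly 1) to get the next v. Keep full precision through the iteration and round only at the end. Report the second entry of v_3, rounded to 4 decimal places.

Gv0 = (7.00000, 4.00000, -1.00000); divide by 7.00000 → v1 = (1.00000, 0.57143, -0.14286)
Gv1 = (0.14286, -2.42857, 2.00000); divide by -2.42857 → v2 = (-0.05882, 1.00000, -0.82353)
Gv2 = (8.05882, 0.11765, 2.17647); divide by 8.05882 → v3 = (1.00000, 0.01460, 0.27007)
Requested entry of v3: -2/-137 = 0.0146

0.0146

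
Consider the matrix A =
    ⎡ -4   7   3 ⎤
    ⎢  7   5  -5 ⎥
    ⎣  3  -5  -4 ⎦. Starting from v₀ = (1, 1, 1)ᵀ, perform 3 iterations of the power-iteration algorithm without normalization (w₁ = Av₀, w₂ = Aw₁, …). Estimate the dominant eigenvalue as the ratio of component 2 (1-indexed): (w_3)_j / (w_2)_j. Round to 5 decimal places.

5.13084

w1 = Av₀ = ((-4)·1 + 7·1 + 3·1; 7·1 + 5·1 + (-5)·1; 3·1 + (-5)·1 + (-4)·1) = (6, 7, -6)
w2 = Aw1 = ((-4)·6 + 7·7 + 3·(-6); 7·6 + 5·7 + (-5)·(-6); 3·6 + (-5)·7 + (-4)·(-6)) = (7, 107, 7)
w3 = Aw2 = (742, 549, -542)
Ratio at component: 549 / 107 = 5.13084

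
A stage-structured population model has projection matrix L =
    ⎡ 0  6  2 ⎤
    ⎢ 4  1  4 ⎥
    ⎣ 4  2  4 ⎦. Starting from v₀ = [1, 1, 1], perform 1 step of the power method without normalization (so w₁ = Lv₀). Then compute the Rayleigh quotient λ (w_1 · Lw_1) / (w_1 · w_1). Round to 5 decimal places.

λ ≈ 9.06531

w1 = Lv₀ = (8, 9, 10)
Lw1 = (74, 81, 90)
w1·Lw1 = 8·74 + 9·81 + 10·90 = 2221; w1·w1 = 8·8 + 9·9 + 10·10 = 245
λ ≈ 2221/245 = 9.06531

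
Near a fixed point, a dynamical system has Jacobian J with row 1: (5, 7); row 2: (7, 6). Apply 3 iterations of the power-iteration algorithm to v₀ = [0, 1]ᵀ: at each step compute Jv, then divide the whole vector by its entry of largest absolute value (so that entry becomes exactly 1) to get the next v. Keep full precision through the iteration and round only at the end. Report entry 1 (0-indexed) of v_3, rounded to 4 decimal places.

Jv0 = (7.00000, 6.00000); divide by 7.00000 → v1 = (1.00000, 0.85714)
Jv1 = (11.00000, 12.14286); divide by 12.14286 → v2 = (0.90588, 1.00000)
Jv2 = (11.52941, 12.34118); divide by 12.34118 → v3 = (0.93422, 1.00000)
Requested entry of v3: 1049/1049 = 1.0000

1.0000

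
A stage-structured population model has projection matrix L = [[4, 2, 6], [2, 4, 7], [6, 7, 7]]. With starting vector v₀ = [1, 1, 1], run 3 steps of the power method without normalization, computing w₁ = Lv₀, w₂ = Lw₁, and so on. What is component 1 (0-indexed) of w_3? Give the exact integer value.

w1 = Lv₀ = (12, 13, 20)
w2 = Lw1 = (194, 216, 303)
w3 = Lw2 = (3026, 3373, 4797)
The requested component of w3 is 3373.

3373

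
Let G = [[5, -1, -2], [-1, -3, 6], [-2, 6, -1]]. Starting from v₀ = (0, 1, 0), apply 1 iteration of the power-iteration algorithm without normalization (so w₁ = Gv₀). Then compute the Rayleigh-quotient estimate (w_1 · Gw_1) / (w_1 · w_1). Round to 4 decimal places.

-5.5652

w1 = Gv₀ = (5·0 + (-1)·1 + (-2)·0; (-1)·0 + (-3)·1 + 6·0; (-2)·0 + 6·1 + (-1)·0) = (-1, -3, 6)
Gw1 = (-14, 46, -22)
w1·Gw1 = (-1)·(-14) + (-3)·46 + 6·(-22) = -256; w1·w1 = (-1)·(-1) + (-3)·(-3) + 6·6 = 46
λ ≈ -256/46 = -5.5652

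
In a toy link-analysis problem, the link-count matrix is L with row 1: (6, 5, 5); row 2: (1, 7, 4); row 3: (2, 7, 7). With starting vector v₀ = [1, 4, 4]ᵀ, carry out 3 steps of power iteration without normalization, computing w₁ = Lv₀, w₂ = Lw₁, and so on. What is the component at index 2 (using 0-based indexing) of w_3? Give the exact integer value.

11424

w1 = Lv₀ = (6·1 + 5·4 + 5·4; 1·1 + 7·4 + 4·4; 2·1 + 7·4 + 7·4) = (46, 45, 58)
w2 = Lw1 = (6·46 + 5·45 + 5·58; 1·46 + 7·45 + 4·58; 2·46 + 7·45 + 7·58) = (791, 593, 813)
w3 = Lw2 = (11776, 8194, 11424)
The requested component of w3 is 11424.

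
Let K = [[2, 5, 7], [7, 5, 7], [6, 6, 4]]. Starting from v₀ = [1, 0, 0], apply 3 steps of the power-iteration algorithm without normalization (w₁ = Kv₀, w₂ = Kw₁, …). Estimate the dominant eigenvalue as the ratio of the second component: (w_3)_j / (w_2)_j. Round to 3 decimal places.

17.231

w1 = Kv₀ = (2·1 + 5·0 + 7·0; 7·1 + 5·0 + 7·0; 6·1 + 6·0 + 4·0) = (2, 7, 6)
w2 = Kw1 = (2·2 + 5·7 + 7·6; 7·2 + 5·7 + 7·6; 6·2 + 6·7 + 4·6) = (81, 91, 78)
w3 = Kw2 = (1163, 1568, 1344)
Ratio at component: 1568 / 91 = 17.231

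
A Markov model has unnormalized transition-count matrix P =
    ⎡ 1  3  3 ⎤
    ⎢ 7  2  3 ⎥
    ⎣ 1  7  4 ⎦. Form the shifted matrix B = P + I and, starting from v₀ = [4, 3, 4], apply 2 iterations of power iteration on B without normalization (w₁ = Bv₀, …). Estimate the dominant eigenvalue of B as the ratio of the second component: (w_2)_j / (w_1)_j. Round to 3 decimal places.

B = P + I has rows (2, 3, 3); (7, 3, 3); (1, 7, 5)
w1 = Bv₀ = (2·4 + 3·3 + 3·4; 7·4 + 3·3 + 3·4; 1·4 + 7·3 + 5·4) = (29, 49, 45)
w2 = Bw1 = (2·29 + 3·49 + 3·45; 7·29 + 3·49 + 3·45; 1·29 + 7·49 + 5·45) = (340, 485, 597)
Ratio: 485/49 = 9.898

μ ≈ 9.898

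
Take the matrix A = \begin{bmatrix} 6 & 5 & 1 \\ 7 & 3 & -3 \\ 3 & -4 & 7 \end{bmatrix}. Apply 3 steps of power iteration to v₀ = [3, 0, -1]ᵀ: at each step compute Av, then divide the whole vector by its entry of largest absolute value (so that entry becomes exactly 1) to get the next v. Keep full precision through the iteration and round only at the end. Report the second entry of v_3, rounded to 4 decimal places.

0.9902

Av0 = (17.00000, 24.00000, 2.00000); divide by 24.00000 → v1 = (0.70833, 1.00000, 0.08333)
Av1 = (9.33333, 7.70833, -1.29167); divide by 9.33333 → v2 = (1.00000, 0.82589, -0.13839)
Av2 = (9.99107, 9.89286, -1.27232); divide by 9.99107 → v3 = (1.00000, 0.99017, -0.12735)
Requested entry of v3: 2216/2238 = 0.9902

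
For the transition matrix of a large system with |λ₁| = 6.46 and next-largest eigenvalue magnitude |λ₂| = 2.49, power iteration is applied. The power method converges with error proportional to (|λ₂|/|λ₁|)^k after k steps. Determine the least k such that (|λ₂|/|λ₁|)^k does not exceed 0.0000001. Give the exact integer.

|λ₂/λ₁| = 2.49/6.46 = 0.38545
Need k ≥ ln(0.0000001) / ln(0.38545) = -16.1181 / -0.9533 ≈ 16.907
Smallest integer k satisfying the bound: 17

17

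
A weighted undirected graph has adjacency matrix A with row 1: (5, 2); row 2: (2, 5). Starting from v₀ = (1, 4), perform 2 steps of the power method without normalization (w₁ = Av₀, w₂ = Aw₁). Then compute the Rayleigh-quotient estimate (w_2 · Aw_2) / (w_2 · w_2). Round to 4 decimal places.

w1 = Av₀ = (13, 22)
w2 = Aw1 = (109, 136)
Aw2 = (817, 898)
w2·Aw2 = 109·817 + 136·898 = 211181; w2·w2 = 109·109 + 136·136 = 30377
λ ≈ 211181/30377 = 6.9520

λ ≈ 6.9520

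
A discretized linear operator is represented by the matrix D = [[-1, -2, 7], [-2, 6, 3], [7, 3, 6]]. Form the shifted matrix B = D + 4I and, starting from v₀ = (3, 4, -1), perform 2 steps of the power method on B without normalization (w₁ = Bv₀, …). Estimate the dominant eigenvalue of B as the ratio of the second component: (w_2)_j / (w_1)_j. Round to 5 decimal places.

B = D + 4I has rows (3, -2, 7); (-2, 10, 3); (7, 3, 10)
w1 = Bv₀ = (3·3 + (-2)·4 + 7·(-1); (-2)·3 + 10·4 + 3·(-1); 7·3 + 3·4 + 10·(-1)) = (-6, 31, 23)
w2 = Bw1 = (3·(-6) + (-2)·31 + 7·23; (-2)·(-6) + 10·31 + 3·23; 7·(-6) + 3·31 + 10·23) = (81, 391, 281)
Ratio: 391/31 = 12.61290

12.61290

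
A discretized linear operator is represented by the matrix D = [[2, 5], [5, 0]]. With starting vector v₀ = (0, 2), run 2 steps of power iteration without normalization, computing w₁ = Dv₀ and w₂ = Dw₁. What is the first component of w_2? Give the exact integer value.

20

w1 = Dv₀ = (2·0 + 5·2; 5·0 + 0·2) = (10, 0)
w2 = Dw1 = (2·10 + 5·0; 5·10 + 0·0) = (20, 50)
The requested component of w2 is 20.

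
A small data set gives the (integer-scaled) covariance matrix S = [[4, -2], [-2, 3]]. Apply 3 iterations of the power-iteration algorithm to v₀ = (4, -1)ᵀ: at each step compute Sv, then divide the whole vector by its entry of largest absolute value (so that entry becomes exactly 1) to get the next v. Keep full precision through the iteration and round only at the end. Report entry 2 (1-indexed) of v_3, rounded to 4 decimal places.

Sv0 = (18.00000, -11.00000); divide by 18.00000 → v1 = (1.00000, -0.61111)
Sv1 = (5.22222, -3.83333); divide by 5.22222 → v2 = (1.00000, -0.73404)
Sv2 = (5.46809, -4.20213); divide by 5.46809 → v3 = (1.00000, -0.76848)
Requested entry of v3: -395/514 = -0.7685

-0.7685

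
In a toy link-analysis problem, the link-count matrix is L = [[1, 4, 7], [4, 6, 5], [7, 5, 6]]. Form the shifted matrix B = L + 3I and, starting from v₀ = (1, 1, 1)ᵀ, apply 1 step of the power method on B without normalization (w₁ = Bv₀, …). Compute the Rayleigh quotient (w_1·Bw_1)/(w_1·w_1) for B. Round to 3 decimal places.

B = L + 3I has rows (4, 4, 7); (4, 9, 5); (7, 5, 9)
w1 = Bv₀ = (4·1 + 4·1 + 7·1; 4·1 + 9·1 + 5·1; 7·1 + 5·1 + 9·1) = (15, 18, 21)
Bw1 = (279, 327, 384)
w1·Bw1 = 18135; w1·w1 = 990; μ ≈ 18135/990 = 18.318

μ ≈ 18.318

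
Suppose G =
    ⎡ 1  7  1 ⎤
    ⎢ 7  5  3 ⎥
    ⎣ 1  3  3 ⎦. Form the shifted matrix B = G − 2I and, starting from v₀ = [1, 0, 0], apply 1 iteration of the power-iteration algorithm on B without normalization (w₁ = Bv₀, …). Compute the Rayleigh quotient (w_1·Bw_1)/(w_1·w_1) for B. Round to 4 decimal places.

μ ≈ 1.7451

B = G − 2I has rows (-1, 7, 1); (7, 3, 3); (1, 3, 1)
w1 = Bv₀ = ((-1)·1 + 7·0 + 1·0; 7·1 + 3·0 + 3·0; 1·1 + 3·0 + 1·0) = (-1, 7, 1)
Bw1 = (51, 17, 21)
w1·Bw1 = 89; w1·w1 = 51; μ ≈ 89/51 = 1.7451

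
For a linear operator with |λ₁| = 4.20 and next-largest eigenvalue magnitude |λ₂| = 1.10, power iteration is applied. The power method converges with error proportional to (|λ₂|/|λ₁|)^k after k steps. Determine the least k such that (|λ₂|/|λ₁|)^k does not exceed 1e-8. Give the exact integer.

14

|λ₂/λ₁| = 1.10/4.20 = 0.26190
Need k ≥ ln(1e-8) / ln(0.26190) = -18.4207 / -1.3398 ≈ 13.749
Smallest integer k satisfying the bound: 14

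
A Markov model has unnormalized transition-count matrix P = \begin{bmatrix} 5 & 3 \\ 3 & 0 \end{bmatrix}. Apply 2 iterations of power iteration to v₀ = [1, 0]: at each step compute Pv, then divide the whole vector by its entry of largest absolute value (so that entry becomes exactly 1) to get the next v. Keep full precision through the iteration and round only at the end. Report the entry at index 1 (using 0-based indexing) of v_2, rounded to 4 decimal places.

0.4412

Pv0 = (5.00000, 3.00000); divide by 5.00000 → v1 = (1.00000, 0.60000)
Pv1 = (6.80000, 3.00000); divide by 6.80000 → v2 = (1.00000, 0.44118)
Requested entry of v2: 15/34 = 0.4412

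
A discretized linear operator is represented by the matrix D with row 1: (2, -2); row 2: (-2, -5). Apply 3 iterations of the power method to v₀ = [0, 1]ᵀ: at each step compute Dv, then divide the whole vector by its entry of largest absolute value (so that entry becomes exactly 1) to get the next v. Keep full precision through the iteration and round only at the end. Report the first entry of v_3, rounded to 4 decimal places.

0.2930

Dv0 = (-2.00000, -5.00000); divide by -5.00000 → v1 = (0.40000, 1.00000)
Dv1 = (-1.20000, -5.80000); divide by -5.80000 → v2 = (0.20690, 1.00000)
Dv2 = (-1.58621, -5.41379); divide by -5.41379 → v3 = (0.29299, 1.00000)
Requested entry of v3: -46/-157 = 0.2930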